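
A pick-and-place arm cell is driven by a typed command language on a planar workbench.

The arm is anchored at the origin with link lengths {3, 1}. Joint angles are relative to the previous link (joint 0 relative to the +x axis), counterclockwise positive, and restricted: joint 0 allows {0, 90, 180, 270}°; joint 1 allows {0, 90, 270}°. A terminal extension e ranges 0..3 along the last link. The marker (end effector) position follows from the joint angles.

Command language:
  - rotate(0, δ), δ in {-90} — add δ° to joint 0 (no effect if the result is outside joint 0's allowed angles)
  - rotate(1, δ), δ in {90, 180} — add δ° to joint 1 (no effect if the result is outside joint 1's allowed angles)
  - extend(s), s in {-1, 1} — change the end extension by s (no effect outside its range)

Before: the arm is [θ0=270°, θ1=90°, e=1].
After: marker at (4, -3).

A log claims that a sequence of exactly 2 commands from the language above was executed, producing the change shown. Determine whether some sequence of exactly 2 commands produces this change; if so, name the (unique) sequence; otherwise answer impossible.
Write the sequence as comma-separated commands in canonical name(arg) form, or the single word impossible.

begin: [θ0=270°, θ1=90°, e=1]
1. extend(1) → [θ0=270°, θ1=90°, e=2]
2. extend(1) → [θ0=270°, θ1=90°, e=3]
uniquely the one of 25 2-step routes that fits.

extend(1), extend(1)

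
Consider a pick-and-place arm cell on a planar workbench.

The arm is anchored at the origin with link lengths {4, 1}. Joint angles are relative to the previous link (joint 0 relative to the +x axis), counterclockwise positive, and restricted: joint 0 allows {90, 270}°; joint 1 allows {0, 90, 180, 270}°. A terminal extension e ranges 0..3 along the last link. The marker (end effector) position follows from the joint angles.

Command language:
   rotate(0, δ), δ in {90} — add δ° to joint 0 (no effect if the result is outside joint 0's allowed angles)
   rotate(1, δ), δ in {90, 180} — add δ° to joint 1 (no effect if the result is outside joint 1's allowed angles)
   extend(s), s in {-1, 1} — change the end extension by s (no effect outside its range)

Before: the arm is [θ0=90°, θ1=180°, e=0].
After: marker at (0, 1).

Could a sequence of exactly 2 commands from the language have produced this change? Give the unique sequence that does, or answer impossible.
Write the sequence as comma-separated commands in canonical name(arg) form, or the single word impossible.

from: [θ0=90°, θ1=180°, e=0]
step 1 (extend(1)): [θ0=90°, θ1=180°, e=1]
step 2 (extend(1)): [θ0=90°, θ1=180°, e=2]
all 25 alternatives checked — unique.

extend(1), extend(1)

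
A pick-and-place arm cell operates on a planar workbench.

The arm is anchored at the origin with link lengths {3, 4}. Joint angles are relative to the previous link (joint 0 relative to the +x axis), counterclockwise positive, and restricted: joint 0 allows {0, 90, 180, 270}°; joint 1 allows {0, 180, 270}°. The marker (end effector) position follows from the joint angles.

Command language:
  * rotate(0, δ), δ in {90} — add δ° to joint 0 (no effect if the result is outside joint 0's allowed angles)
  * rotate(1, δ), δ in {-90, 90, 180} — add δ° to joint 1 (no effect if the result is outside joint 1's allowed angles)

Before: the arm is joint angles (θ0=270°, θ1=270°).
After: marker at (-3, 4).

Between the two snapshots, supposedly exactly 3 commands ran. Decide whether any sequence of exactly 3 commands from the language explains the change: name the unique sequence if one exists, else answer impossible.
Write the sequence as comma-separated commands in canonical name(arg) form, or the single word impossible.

rotate(0, 90), rotate(0, 90), rotate(0, 90)

t0: joint angles (θ0=270°, θ1=270°)
[1] after rotate(0, 90): joint angles (θ0=0°, θ1=270°)
[2] after rotate(0, 90): joint angles (θ0=90°, θ1=270°)
[3] after rotate(0, 90): joint angles (θ0=180°, θ1=270°)
no rival 3-sequence matches.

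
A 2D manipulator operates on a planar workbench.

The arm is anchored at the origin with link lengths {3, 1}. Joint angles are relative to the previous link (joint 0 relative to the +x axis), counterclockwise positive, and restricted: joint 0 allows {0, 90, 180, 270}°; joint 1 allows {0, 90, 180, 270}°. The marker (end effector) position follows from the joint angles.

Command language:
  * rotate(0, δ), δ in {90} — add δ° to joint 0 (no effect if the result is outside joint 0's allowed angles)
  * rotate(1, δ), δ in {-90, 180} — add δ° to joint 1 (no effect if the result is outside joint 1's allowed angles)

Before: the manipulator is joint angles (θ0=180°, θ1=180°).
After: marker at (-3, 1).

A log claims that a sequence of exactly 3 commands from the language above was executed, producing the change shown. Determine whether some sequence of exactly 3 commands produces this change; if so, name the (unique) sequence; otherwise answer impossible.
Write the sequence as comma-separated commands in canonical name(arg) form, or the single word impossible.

rotate(1, -90), rotate(1, -90), rotate(1, -90)

from: joint angles (θ0=180°, θ1=180°)
t=1 rotate(1, -90) ⇒ joint angles (θ0=180°, θ1=90°)
t=2 rotate(1, -90) ⇒ joint angles (θ0=180°, θ1=0°)
t=3 rotate(1, -90) ⇒ joint angles (θ0=180°, θ1=270°)
no rival 3-sequence matches.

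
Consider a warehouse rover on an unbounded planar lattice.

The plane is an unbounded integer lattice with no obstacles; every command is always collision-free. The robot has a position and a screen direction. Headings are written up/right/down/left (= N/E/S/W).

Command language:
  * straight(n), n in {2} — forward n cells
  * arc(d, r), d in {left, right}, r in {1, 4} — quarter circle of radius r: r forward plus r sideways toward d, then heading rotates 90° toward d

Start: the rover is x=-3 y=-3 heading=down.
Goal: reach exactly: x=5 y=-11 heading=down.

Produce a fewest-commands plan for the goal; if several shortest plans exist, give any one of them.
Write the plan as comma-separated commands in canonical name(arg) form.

from: x=-3 y=-3 heading=down
1. arc(left, 4) → x=1 y=-7 heading=right
2. arc(right, 4) → x=5 y=-11 heading=down
nothing shorter than 2 reaches the goal.

arc(left, 4), arc(right, 4)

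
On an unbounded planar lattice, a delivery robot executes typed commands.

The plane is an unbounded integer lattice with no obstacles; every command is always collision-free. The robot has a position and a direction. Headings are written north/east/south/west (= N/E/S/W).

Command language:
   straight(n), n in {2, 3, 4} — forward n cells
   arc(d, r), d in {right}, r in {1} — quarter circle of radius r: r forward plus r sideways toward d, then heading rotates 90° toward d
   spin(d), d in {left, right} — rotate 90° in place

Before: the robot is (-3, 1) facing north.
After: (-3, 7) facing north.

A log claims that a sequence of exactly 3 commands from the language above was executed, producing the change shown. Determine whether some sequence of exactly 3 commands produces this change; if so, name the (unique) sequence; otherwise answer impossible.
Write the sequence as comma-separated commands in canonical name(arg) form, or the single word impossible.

straight(2), straight(2), straight(2)

key: still facing N at the end — nothing in the sequence rotates
t0: (-3, 1) facing north
t=1 straight(2) ⇒ (-3, 3) facing north
t=2 straight(2) ⇒ (-3, 5) facing north
t=3 straight(2) ⇒ (-3, 7) facing north
all 216 alternatives checked — unique.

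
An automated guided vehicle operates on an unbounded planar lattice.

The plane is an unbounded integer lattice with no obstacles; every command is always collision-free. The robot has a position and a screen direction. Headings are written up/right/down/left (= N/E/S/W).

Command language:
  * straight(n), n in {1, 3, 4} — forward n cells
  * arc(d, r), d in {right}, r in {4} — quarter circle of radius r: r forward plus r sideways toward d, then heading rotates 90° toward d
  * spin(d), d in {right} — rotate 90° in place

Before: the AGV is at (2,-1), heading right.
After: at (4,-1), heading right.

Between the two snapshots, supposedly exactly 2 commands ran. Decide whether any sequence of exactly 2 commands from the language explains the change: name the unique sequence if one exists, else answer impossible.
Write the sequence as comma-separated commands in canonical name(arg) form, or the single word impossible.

straight(1), straight(1)

key: heading stays E — no command in the sequence turns
from: at (2,-1), heading right
step 1 (straight(1)): at (3,-1), heading right
step 2 (straight(1)): at (4,-1), heading right
no rival 2-sequence matches.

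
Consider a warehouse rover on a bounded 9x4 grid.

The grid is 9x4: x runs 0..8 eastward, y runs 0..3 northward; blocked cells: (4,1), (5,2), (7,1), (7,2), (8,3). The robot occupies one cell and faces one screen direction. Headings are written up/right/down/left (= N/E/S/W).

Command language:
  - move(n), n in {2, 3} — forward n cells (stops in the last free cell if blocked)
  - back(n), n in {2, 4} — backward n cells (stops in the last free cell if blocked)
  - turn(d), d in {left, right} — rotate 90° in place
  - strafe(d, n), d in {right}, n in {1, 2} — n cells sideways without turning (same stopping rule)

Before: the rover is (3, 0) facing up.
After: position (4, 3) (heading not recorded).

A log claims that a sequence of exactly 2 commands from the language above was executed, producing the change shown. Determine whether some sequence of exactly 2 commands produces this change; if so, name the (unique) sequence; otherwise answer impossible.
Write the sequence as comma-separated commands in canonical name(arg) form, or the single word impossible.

move(3), strafe(right, 1)

key: running strafe(right, 1) before move(3) would end elsewhere — order is forced
initial: (3, 0) facing up
t=1 move(3) ⇒ (3, 3) facing up
t=2 strafe(right, 1) ⇒ (4, 3) facing up
all 64 alternatives checked — unique.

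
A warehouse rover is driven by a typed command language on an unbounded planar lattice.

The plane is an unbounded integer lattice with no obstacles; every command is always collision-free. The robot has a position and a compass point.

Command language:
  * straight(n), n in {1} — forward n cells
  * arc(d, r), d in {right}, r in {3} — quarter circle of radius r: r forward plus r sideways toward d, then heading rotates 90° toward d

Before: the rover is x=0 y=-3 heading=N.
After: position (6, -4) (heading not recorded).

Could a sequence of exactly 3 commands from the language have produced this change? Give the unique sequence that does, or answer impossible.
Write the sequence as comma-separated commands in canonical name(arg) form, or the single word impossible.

arc(right, 3), arc(right, 3), straight(1)

key: order matters: swapping arc(right, 3) and straight(1) lands elsewhere
start: x=0 y=-3 heading=N
[1] after arc(right, 3): x=3 y=0 heading=E
[2] after arc(right, 3): x=6 y=-3 heading=S
[3] after straight(1): x=6 y=-4 heading=S
no rival 3-sequence matches.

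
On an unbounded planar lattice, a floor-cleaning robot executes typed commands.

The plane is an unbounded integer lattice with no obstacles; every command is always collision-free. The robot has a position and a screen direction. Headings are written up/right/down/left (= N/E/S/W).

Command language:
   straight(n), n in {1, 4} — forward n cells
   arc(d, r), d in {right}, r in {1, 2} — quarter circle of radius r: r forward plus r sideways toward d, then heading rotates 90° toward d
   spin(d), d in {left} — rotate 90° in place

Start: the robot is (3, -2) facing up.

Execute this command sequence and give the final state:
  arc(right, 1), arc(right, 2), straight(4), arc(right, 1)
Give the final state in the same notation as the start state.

(5, -8) facing left

initial: (3, -2) facing up
t=1 arc(right, 1) ⇒ (4, -1) facing right
t=2 arc(right, 2) ⇒ (6, -3) facing down
t=3 straight(4) ⇒ (6, -7) facing down
t=4 arc(right, 1) ⇒ (5, -8) facing left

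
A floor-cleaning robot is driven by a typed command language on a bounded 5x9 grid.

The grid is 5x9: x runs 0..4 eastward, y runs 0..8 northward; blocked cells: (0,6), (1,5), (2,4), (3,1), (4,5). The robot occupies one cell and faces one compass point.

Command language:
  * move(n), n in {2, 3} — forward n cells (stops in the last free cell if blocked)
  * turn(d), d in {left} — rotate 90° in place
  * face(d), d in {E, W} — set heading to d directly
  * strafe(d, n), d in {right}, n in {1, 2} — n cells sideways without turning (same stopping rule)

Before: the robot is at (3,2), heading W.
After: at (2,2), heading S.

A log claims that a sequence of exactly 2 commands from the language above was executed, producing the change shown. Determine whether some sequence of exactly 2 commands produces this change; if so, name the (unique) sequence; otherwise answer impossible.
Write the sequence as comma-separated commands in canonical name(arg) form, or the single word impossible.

turn(left), strafe(right, 1)

key: order matters: swapping turn(left) and strafe(right, 1) lands elsewhere
t0: at (3,2), heading W
step 1 (turn(left)): at (3,2), heading S
step 2 (strafe(right, 1)): at (2,2), heading S
no rival 2-sequence matches.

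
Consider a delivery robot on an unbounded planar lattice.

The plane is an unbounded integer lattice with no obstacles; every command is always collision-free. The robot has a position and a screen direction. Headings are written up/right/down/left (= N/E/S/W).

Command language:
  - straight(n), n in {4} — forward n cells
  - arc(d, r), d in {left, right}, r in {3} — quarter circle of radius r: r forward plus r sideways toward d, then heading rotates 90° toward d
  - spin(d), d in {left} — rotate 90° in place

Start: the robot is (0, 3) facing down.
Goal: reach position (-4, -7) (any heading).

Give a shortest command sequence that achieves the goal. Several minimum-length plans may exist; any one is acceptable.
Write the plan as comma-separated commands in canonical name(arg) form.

from: (0, 3) facing down
t=1 arc(right, 3) ⇒ (-3, 0) facing left
t=2 straight(4) ⇒ (-7, 0) facing left
t=3 spin(left) ⇒ (-7, 0) facing down
t=4 straight(4) ⇒ (-7, -4) facing down
t=5 arc(left, 3) ⇒ (-4, -7) facing right
nothing shorter than 5 reaches the goal.

arc(right, 3), straight(4), spin(left), straight(4), arc(left, 3)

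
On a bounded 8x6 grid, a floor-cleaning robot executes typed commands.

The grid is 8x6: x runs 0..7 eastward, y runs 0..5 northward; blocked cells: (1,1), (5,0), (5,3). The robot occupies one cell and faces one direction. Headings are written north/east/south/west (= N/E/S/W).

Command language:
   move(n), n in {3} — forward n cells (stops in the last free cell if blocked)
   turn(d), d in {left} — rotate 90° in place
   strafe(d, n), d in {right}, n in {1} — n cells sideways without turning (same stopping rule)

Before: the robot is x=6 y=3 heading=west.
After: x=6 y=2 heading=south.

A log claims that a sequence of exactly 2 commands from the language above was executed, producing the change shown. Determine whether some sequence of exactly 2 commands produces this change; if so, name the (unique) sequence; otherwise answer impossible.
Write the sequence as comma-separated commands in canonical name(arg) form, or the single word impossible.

checked all 2-command options: none fits.

impossible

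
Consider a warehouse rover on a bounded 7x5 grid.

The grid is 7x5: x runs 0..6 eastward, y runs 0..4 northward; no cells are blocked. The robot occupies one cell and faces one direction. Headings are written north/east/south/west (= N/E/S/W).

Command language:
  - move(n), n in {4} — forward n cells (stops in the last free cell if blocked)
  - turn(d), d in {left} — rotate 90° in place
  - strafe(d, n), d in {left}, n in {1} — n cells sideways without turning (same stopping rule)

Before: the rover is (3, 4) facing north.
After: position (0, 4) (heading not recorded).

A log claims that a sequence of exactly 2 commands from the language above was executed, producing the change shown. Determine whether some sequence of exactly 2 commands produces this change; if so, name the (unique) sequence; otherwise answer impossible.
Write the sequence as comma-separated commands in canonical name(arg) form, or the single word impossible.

turn(left), move(4)

key: move(4) runs into the grid edge before its full distance
initial: (3, 4) facing north
[1] after turn(left): (3, 4) facing west
[2] after move(4): (0, 4) facing west
uniquely the one of 9 2-step routes that fits.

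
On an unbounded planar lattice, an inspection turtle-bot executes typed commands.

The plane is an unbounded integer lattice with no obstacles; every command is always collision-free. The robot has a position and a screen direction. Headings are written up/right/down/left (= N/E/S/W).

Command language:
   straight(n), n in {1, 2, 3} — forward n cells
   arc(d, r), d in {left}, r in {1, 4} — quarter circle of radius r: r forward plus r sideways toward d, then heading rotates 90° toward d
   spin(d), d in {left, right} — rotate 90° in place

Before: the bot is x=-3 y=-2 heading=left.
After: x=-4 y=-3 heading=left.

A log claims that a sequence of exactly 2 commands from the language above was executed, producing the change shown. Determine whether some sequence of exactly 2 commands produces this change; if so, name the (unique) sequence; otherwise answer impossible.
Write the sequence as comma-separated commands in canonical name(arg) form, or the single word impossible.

arc(left, 1), spin(right)

key: heading stays W — rotations cancel among the 2 commands
begin: x=-3 y=-2 heading=left
1. arc(left, 1) → x=-4 y=-3 heading=down
2. spin(right) → x=-4 y=-3 heading=left
no other 2-command option fits: unique.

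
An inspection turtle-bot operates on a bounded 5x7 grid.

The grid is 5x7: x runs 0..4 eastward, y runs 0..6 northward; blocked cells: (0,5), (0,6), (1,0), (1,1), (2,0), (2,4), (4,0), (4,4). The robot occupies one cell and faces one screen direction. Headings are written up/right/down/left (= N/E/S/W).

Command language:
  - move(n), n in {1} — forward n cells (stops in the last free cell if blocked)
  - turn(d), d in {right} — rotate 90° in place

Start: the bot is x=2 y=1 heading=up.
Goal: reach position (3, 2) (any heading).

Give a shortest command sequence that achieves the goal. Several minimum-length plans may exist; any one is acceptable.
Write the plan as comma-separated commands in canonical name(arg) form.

move(1), turn(right), move(1)

initial: x=2 y=1 heading=up
1. move(1) → x=2 y=2 heading=up
2. turn(right) → x=2 y=2 heading=right
3. move(1) → x=3 y=2 heading=right
no 2-step plan works, so 3 is optimal.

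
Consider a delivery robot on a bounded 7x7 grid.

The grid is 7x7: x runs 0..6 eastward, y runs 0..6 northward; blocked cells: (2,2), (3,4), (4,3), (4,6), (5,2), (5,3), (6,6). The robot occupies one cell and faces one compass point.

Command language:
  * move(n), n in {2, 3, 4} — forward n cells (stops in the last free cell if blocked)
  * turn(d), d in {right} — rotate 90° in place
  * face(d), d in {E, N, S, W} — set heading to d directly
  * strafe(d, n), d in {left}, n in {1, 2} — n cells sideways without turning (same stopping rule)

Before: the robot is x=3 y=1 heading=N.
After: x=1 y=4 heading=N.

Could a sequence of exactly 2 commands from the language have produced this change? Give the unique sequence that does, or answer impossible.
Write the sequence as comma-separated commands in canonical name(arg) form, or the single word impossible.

key: still facing N at the end — nothing in the sequence rotates
begin: x=3 y=1 heading=N
t=1 strafe(left, 2) ⇒ x=1 y=1 heading=N
t=2 move(3) ⇒ x=1 y=4 heading=N
all 100 alternatives checked — unique.

strafe(left, 2), move(3)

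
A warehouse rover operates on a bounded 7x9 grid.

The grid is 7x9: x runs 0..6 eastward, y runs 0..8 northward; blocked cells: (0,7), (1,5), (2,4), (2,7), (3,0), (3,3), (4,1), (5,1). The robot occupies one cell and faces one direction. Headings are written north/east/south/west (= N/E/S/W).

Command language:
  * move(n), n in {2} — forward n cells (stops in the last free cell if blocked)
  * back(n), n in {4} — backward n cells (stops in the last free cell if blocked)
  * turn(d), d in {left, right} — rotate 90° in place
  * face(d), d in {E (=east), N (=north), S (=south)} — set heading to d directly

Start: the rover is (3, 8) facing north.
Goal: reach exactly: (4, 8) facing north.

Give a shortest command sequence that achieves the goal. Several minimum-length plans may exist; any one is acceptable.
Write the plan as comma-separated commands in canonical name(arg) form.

turn(left), back(4), move(2), turn(right)

initial: (3, 8) facing north
1. turn(left) → (3, 8) facing west
2. back(4) → (6, 8) facing west
3. move(2) → (4, 8) facing west
4. turn(right) → (4, 8) facing north
nothing shorter than 4 reaches the goal.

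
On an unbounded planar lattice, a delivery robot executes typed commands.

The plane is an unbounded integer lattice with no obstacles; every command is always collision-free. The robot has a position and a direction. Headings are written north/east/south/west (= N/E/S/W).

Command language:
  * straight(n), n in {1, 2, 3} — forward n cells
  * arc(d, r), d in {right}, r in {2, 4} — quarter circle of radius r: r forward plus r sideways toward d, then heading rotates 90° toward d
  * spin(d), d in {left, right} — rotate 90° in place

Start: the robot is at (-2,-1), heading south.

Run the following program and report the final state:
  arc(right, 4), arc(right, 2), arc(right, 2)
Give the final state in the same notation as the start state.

start: at (-2,-1), heading south
[1] after arc(right, 4): at (-6,-5), heading west
[2] after arc(right, 2): at (-8,-3), heading north
[3] after arc(right, 2): at (-6,-1), heading east

at (-6,-1), heading east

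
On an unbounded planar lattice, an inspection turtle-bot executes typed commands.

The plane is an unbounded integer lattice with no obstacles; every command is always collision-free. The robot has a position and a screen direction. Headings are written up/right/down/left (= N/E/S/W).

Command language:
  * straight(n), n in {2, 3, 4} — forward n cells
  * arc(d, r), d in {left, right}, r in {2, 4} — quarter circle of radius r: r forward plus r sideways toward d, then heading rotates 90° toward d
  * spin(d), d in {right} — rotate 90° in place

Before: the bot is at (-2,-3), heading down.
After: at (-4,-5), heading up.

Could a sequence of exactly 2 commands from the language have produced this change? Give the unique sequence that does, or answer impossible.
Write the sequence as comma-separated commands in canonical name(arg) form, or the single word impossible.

arc(right, 2), spin(right)

key: order matters: swapping arc(right, 2) and spin(right) lands elsewhere
begin: at (-2,-3), heading down
step 1 (arc(right, 2)): at (-4,-5), heading left
step 2 (spin(right)): at (-4,-5), heading up
no rival 2-sequence matches.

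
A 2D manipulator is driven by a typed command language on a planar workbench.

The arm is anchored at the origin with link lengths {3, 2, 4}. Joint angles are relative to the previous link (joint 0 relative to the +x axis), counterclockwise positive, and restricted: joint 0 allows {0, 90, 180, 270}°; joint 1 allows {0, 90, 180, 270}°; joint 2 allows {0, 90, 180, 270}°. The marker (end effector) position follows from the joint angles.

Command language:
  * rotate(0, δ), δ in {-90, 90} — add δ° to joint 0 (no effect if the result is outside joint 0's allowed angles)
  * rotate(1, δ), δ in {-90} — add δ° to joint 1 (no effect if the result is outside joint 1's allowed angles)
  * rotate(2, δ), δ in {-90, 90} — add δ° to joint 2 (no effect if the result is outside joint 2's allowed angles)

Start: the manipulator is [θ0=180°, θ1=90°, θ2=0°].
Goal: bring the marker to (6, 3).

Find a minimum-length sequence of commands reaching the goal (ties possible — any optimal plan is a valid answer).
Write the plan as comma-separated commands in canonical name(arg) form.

rotate(1, -90), rotate(1, -90), rotate(0, -90)

initial: [θ0=180°, θ1=90°, θ2=0°]
[1] after rotate(1, -90): [θ0=180°, θ1=0°, θ2=0°]
[2] after rotate(1, -90): [θ0=180°, θ1=270°, θ2=0°]
[3] after rotate(0, -90): [θ0=90°, θ1=270°, θ2=0°]
shorter routes all fall short; 3 is best.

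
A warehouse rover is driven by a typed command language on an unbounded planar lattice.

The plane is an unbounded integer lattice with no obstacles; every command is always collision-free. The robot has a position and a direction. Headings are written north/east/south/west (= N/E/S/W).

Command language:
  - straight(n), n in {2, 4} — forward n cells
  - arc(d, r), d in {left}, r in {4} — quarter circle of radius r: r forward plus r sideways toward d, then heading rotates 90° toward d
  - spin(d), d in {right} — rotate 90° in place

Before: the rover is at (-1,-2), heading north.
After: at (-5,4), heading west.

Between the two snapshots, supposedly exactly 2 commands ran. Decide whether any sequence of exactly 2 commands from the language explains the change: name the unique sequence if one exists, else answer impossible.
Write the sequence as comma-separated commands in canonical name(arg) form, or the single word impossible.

straight(2), arc(left, 4)

key: running arc(left, 4) before straight(2) would end elsewhere — order is forced
from: at (-1,-2), heading north
1. straight(2) → at (-1,0), heading north
2. arc(left, 4) → at (-5,4), heading west
all 16 alternatives checked — unique.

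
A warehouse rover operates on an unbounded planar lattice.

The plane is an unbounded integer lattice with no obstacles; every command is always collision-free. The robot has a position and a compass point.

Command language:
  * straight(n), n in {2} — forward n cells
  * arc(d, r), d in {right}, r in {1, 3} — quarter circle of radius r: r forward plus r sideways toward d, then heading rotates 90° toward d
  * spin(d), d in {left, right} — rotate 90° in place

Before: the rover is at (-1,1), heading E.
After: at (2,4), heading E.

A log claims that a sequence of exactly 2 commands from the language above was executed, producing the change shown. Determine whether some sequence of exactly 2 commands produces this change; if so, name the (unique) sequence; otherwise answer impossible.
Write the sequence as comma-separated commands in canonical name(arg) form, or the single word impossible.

spin(left), arc(right, 3)

key: heading stays E — rotations cancel among the 2 commands
begin: at (-1,1), heading E
[1] after spin(left): at (-1,1), heading N
[2] after arc(right, 3): at (2,4), heading E
uniquely the one of 25 2-step routes that fits.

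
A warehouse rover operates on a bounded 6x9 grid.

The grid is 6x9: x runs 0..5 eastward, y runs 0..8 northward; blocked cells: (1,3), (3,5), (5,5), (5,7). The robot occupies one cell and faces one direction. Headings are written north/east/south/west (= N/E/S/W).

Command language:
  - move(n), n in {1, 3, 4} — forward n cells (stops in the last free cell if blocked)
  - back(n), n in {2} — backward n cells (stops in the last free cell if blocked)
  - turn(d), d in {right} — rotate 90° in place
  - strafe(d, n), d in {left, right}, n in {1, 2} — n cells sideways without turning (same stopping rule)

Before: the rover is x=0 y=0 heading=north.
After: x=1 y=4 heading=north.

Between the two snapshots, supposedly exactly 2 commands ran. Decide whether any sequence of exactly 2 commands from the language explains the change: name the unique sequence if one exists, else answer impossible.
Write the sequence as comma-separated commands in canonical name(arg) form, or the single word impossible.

key: running strafe(right, 1) before move(4) would end elsewhere — order is forced
begin: x=0 y=0 heading=north
[1] after move(4): x=0 y=4 heading=north
[2] after strafe(right, 1): x=1 y=4 heading=north
all 81 alternatives checked — unique.

move(4), strafe(right, 1)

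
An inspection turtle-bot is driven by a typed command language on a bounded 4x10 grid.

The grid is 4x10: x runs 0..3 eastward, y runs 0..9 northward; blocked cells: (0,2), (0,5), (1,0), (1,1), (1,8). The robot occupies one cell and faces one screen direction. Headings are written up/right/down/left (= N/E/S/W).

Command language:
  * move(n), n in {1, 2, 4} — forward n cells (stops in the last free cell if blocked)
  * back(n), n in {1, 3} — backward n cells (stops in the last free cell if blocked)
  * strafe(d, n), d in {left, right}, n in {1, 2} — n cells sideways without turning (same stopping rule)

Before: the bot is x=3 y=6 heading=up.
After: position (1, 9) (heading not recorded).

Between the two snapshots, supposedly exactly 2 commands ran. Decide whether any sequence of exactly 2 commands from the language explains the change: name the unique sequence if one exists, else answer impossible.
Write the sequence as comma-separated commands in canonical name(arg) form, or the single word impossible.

move(4), strafe(left, 2)

key: running strafe(left, 2) before move(4) would end elsewhere — order is forced
from: x=3 y=6 heading=up
[1] after move(4): x=3 y=9 heading=up
[2] after strafe(left, 2): x=1 y=9 heading=up
no other 2-command option fits: unique.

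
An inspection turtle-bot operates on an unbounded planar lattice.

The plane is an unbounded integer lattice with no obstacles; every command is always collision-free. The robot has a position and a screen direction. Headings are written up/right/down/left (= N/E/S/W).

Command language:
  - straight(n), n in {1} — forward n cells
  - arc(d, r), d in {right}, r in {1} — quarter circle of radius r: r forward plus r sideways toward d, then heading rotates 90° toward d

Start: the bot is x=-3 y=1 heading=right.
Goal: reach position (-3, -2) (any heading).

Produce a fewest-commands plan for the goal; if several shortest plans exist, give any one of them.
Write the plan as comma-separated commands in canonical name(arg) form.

start: x=-3 y=1 heading=right
t=1 arc(right, 1) ⇒ x=-2 y=0 heading=down
t=2 straight(1) ⇒ x=-2 y=-1 heading=down
t=3 arc(right, 1) ⇒ x=-3 y=-2 heading=left
no 2-step plan works, so 3 is optimal.

arc(right, 1), straight(1), arc(right, 1)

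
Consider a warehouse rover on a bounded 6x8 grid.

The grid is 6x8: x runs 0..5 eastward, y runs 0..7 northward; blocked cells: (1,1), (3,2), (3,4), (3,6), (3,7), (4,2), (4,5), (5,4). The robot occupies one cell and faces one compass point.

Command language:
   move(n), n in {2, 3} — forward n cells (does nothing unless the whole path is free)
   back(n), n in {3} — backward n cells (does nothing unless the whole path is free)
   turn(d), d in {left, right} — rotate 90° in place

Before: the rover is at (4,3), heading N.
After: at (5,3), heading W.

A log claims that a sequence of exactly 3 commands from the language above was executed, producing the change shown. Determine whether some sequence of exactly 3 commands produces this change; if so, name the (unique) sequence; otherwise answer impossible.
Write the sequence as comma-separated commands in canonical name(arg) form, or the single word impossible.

key: running back(3) before turn(left) would end elsewhere — order is forced
from: at (4,3), heading N
t=1 turn(left) ⇒ at (4,3), heading W
t=2 move(2) ⇒ at (2,3), heading W
t=3 back(3) ⇒ at (5,3), heading W
no rival 3-sequence matches.

turn(left), move(2), back(3)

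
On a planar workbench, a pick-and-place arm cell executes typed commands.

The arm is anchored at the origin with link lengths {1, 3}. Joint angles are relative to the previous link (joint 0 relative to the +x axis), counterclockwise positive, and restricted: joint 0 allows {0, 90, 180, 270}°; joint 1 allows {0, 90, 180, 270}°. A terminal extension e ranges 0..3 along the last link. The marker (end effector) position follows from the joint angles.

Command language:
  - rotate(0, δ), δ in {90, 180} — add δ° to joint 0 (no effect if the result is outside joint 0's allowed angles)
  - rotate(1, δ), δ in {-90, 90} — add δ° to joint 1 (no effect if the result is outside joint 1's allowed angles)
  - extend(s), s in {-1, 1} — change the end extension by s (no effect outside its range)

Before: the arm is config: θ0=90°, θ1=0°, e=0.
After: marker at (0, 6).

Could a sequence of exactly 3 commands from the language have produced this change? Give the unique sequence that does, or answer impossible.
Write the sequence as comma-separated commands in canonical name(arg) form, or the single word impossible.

extend(-1), extend(1), extend(1)

key: running extend(1) before extend(-1) would end elsewhere — order is forced
t0: config: θ0=90°, θ1=0°, e=0
1. extend(-1) → config: θ0=90°, θ1=0°, e=0
2. extend(1) → config: θ0=90°, θ1=0°, e=1
3. extend(1) → config: θ0=90°, θ1=0°, e=2
uniquely the one of 216 3-step routes that fits.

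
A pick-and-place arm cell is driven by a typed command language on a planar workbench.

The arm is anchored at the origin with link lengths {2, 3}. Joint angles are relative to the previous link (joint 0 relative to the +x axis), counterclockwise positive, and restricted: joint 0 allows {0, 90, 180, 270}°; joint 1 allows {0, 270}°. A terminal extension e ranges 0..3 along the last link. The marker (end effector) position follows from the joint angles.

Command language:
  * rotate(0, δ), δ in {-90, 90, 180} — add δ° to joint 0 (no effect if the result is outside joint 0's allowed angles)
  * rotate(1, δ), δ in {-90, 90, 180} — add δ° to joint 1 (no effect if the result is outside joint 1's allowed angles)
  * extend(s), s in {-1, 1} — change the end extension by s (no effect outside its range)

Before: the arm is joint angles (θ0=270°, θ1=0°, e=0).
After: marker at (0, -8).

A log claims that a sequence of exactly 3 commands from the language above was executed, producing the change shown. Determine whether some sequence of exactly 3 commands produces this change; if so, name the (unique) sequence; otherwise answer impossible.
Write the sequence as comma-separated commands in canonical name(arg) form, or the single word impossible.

extend(1), extend(1), extend(1)

from: joint angles (θ0=270°, θ1=0°, e=0)
1. extend(1) → joint angles (θ0=270°, θ1=0°, e=1)
2. extend(1) → joint angles (θ0=270°, θ1=0°, e=2)
3. extend(1) → joint angles (θ0=270°, θ1=0°, e=3)
no rival 3-sequence matches.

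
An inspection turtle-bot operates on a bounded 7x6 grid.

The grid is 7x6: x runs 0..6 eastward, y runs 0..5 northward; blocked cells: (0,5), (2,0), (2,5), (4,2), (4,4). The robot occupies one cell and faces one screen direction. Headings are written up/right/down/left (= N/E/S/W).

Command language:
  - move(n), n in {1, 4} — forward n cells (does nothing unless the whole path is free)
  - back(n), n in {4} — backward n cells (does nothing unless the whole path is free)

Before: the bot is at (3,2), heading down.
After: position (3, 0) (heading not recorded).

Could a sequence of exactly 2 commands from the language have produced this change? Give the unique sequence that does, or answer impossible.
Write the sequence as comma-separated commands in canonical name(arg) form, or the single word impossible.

move(1), move(1)

initial: at (3,2), heading down
step 1 (move(1)): at (3,1), heading down
step 2 (move(1)): at (3,0), heading down
no other 2-command option fits: unique.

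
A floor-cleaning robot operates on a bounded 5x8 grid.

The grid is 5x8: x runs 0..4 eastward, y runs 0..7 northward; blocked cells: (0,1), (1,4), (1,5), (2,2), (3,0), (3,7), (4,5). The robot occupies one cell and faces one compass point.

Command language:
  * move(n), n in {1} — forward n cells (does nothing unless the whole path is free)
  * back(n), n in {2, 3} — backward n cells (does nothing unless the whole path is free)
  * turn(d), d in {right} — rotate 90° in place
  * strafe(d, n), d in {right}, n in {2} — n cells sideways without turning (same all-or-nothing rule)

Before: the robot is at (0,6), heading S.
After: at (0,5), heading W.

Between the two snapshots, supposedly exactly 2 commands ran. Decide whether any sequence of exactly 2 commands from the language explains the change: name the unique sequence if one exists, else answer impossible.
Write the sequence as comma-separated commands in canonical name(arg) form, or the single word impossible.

key: cell and facing (now W) both changed — the 2 commands mix motion and turning
start: at (0,6), heading S
1. move(1) → at (0,5), heading S
2. turn(right) → at (0,5), heading W
uniquely the one of 25 2-step routes that fits.

move(1), turn(right)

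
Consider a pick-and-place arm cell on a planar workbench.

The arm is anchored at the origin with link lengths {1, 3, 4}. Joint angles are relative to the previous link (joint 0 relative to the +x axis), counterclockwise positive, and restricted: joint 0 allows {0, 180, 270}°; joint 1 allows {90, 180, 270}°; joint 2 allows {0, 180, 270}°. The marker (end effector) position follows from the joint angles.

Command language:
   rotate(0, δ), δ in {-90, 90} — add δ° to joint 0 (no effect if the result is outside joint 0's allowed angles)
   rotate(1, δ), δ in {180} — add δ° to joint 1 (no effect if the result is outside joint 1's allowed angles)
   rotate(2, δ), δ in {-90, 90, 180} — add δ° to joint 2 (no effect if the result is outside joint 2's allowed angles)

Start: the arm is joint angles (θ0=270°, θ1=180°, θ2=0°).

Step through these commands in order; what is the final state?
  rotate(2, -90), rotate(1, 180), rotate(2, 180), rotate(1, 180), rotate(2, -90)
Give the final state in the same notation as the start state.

start: joint angles (θ0=270°, θ1=180°, θ2=0°)
t=1 rotate(2, -90) ⇒ joint angles (θ0=270°, θ1=180°, θ2=270°)
t=2 rotate(1, 180) ⇒ joint angles (θ0=270°, θ1=180°, θ2=270°)
t=3 rotate(2, 180) ⇒ joint angles (θ0=270°, θ1=180°, θ2=270°)
t=4 rotate(1, 180) ⇒ joint angles (θ0=270°, θ1=180°, θ2=270°)
t=5 rotate(2, -90) ⇒ joint angles (θ0=270°, θ1=180°, θ2=180°)

joint angles (θ0=270°, θ1=180°, θ2=180°)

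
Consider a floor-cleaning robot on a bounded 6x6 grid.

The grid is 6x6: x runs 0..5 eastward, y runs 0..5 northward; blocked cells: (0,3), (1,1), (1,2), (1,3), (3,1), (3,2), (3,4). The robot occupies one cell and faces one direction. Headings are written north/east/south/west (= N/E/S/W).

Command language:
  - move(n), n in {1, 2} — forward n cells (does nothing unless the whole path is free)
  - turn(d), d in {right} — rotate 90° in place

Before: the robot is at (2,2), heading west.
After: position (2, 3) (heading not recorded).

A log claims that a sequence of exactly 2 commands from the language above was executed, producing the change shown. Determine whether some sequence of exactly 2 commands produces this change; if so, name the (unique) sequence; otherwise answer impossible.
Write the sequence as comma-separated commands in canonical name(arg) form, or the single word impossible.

turn(right), move(1)

key: running move(1) before turn(right) would end elsewhere — order is forced
initial: at (2,2), heading west
[1] after turn(right): at (2,2), heading north
[2] after move(1): at (2,3), heading north
no rival 2-sequence matches.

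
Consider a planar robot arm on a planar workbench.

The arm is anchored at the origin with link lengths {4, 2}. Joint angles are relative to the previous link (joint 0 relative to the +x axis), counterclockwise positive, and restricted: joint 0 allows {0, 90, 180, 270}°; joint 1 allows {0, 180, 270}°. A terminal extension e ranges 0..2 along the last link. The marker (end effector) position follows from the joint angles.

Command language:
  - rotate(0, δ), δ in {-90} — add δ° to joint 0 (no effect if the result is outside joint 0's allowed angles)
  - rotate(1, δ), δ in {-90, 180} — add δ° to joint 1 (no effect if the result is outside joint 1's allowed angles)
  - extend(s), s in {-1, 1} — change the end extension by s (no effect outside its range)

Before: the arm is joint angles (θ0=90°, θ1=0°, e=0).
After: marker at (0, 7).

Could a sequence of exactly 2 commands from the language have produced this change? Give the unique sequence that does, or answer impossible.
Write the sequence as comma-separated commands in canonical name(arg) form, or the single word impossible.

key: order matters: swapping extend(-1) and extend(1) lands elsewhere
initial: joint angles (θ0=90°, θ1=0°, e=0)
[1] after extend(-1): joint angles (θ0=90°, θ1=0°, e=0)
[2] after extend(1): joint angles (θ0=90°, θ1=0°, e=1)
no rival 2-sequence matches.

extend(-1), extend(1)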